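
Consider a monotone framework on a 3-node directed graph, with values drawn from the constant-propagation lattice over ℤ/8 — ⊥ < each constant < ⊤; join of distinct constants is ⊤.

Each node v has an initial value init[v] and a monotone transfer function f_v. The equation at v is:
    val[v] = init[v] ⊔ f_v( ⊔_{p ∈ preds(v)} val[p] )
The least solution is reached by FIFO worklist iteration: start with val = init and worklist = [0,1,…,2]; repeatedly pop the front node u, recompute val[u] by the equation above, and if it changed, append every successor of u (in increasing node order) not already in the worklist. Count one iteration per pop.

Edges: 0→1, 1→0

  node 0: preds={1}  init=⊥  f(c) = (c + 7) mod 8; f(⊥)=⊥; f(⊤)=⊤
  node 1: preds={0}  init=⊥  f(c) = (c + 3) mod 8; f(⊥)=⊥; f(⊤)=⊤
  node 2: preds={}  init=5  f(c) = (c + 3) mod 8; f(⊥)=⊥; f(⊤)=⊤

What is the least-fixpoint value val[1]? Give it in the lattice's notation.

Trace (3 dequeues):
  [1] u=0 | in ⊥ | out ⊥ | ==
  [2] u=1 | in ⊥ | out ⊥ | ==
  [3] u=2 | in ⊥ | out 5 | ==

Converged values:
  [0] ⊥
  [1] ⊥
  [2] 5

⊥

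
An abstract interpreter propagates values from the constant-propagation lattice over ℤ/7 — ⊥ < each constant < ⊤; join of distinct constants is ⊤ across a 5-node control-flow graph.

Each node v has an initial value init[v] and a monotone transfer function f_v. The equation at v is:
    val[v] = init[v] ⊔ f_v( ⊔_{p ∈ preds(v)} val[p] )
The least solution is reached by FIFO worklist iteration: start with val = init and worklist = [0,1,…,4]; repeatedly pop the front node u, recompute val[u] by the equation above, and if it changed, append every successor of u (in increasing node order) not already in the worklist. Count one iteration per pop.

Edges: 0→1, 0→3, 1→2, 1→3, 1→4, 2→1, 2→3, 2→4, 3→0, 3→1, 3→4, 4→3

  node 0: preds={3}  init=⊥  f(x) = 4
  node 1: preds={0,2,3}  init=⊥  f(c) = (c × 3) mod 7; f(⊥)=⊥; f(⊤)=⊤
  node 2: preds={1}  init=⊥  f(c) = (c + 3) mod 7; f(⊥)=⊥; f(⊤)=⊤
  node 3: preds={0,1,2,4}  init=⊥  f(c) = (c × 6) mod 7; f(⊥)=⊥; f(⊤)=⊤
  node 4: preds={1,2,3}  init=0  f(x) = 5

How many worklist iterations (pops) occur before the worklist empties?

12

Trace (12 dequeues):
  [1] u=0 | in ⊥ | out 4 | prev ⊥ | push {}
  [2] u=1 | in 4 | out 5 | prev ⊥ | push {}
  [3] u=2 | in 5 | out 1 | prev ⊥ | push {1}
  [4] u=3 | in ⊤ | out ⊤ | prev ⊥ | push {0}
  [5] u=4 | in ⊤ | out ⊤ | prev 0 | push {3}
  [6] u=1 | in ⊤ | out ⊤ | prev 5 | push {2,4}
  [7] u=0 | in ⊤ | out 4 | ==
  [8] u=3 | in ⊤ | out ⊤ | ==
  [9] u=2 | in ⊤ | out ⊤ | prev 1 | push {1,3}
  [10] u=4 | in ⊤ | out ⊤ | ==
  [11] u=1 | in ⊤ | out ⊤ | ==
  [12] u=3 | in ⊤ | out ⊤ | ==

Converged values:
  [0] 4
  [1] ⊤
  [2] ⊤
  [3] ⊤
  [4] ⊤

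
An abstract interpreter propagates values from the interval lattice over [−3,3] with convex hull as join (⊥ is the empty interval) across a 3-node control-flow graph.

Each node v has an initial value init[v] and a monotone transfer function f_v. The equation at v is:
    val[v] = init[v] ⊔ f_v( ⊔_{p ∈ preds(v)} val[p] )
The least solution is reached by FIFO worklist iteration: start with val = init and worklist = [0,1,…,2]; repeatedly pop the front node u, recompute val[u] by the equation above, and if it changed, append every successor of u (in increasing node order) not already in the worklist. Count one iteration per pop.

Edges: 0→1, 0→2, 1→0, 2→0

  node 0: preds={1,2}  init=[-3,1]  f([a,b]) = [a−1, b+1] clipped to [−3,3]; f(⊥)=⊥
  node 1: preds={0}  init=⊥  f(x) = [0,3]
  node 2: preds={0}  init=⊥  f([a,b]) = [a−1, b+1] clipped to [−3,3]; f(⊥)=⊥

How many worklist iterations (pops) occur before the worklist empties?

Worklist (7 pops):
  #1 pop 0: in=⊥ → [-3,1] (no change)
  #2 pop 1: in=[-3,1] → [0,3] (was ⊥); enqueue [0]
  #3 pop 2: in=[-3,1] → [-3,2] (was ⊥); enqueue []
  #4 pop 0: in=[-3,3] → [-3,3] (was [-3,1]); enqueue [1,2]
  #5 pop 1: in=[-3,3] → [0,3] (no change)
  #6 pop 2: in=[-3,3] → [-3,3] (was [-3,2]); enqueue [0]
  #7 pop 0: in=[-3,3] → [-3,3] (no change)

Fixpoint:
  val[0] = [-3,3]
  val[1] = [0,3]
  val[2] = [-3,3]

7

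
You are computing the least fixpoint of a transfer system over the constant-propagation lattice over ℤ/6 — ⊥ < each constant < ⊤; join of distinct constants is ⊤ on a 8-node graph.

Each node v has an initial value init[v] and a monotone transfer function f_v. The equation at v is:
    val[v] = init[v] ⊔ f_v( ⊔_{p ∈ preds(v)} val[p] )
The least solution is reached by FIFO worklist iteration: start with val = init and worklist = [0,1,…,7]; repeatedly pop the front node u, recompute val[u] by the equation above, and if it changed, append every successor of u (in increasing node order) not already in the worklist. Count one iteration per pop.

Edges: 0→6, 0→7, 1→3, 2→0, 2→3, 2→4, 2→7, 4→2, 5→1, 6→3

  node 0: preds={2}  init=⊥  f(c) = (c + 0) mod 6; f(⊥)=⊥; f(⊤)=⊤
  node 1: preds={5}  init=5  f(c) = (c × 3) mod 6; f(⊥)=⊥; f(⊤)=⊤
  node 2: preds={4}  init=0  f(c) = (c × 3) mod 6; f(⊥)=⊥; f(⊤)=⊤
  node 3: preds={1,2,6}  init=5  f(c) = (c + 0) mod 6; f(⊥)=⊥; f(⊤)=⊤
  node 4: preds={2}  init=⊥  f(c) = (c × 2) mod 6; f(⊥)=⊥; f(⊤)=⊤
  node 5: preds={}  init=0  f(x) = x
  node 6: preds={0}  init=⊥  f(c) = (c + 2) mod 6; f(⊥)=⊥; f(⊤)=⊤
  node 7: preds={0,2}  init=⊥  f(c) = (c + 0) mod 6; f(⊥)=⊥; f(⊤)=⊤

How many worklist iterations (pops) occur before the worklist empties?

10

Trace (10 dequeues):
  [1] u=0 | in 0 | out 0 | prev ⊥ | push {}
  [2] u=1 | in 0 | out ⊤ | prev 5 | push {}
  [3] u=2 | in ⊥ | out 0 | ==
  [4] u=3 | in ⊤ | out ⊤ | prev 5 | push {}
  [5] u=4 | in 0 | out 0 | prev ⊥ | push {2}
  [6] u=5 | in ⊥ | out 0 | ==
  [7] u=6 | in 0 | out 2 | prev ⊥ | push {3}
  [8] u=7 | in 0 | out 0 | prev ⊥ | push {}
  [9] u=2 | in 0 | out 0 | ==
  [10] u=3 | in ⊤ | out ⊤ | ==

Converged values:
  [0] 0
  [1] ⊤
  [2] 0
  [3] ⊤
  [4] 0
  [5] 0
  [6] 2
  [7] 0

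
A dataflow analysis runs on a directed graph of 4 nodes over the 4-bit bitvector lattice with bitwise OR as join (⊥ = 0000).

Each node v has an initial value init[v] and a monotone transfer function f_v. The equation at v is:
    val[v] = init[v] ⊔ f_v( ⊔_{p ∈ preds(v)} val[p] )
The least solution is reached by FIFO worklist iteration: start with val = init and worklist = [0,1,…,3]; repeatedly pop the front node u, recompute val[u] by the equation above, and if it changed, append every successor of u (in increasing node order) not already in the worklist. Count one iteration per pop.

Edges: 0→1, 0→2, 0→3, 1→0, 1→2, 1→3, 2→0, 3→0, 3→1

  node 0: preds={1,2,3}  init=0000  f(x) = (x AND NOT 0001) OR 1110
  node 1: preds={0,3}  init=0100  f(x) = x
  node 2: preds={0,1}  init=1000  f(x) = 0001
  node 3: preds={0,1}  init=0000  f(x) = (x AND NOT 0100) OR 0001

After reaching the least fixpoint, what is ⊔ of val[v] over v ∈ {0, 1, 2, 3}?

Worklist (9 pops):
  #1 pop 0: in=1100 → 1110 (was 0000); enqueue []
  #2 pop 1: in=1110 → 1110 (was 0100); enqueue [0]
  #3 pop 2: in=1110 → 1001 (was 1000); enqueue []
  #4 pop 3: in=1110 → 1011 (was 0000); enqueue [1]
  #5 pop 0: in=1111 → 1110 (no change)
  #6 pop 1: in=1111 → 1111 (was 1110); enqueue [0,2,3]
  #7 pop 0: in=1111 → 1110 (no change)
  #8 pop 2: in=1111 → 1001 (no change)
  #9 pop 3: in=1111 → 1011 (no change)

Fixpoint:
  val[0] = 1110
  val[1] = 1111
  val[2] = 1001
  val[3] = 1011

1111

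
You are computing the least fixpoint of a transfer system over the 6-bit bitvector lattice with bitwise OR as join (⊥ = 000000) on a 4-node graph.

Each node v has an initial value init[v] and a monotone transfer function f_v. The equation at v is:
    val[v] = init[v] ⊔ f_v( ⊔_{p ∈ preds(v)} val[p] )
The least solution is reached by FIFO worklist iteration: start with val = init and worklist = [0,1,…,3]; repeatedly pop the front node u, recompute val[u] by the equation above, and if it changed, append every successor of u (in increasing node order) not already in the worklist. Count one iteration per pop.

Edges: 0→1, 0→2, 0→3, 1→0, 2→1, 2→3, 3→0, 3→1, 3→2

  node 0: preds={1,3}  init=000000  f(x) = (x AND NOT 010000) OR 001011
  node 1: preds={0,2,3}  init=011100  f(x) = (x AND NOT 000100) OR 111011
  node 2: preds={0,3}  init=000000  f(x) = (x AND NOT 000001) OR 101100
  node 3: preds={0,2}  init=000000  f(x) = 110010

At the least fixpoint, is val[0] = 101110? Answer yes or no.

Iteration log — 9 steps:
  step 1. node 0  ⊔preds=011100  new=001111  old=000000  +wl: 
  step 2. node 1  ⊔preds=001111  new=111111  old=011100  +wl: 0
  step 3. node 2  ⊔preds=001111  new=101110  old=000000  +wl: 1
  step 4. node 3  ⊔preds=101111  new=110010  old=000000  +wl: 2
  step 5. node 0  ⊔preds=111111  new=101111  old=001111  +wl: 3
  step 6. node 1  ⊔preds=111111  new=111111  stable
  step 7. node 2  ⊔preds=111111  new=111110  old=101110  +wl: 1
  step 8. node 3  ⊔preds=111111  new=110010  stable
  step 9. node 1  ⊔preds=111111  new=111111  stable

Least fixpoint reached:
  node 0: 101111
  node 1: 111111
  node 2: 111110
  node 3: 110010

no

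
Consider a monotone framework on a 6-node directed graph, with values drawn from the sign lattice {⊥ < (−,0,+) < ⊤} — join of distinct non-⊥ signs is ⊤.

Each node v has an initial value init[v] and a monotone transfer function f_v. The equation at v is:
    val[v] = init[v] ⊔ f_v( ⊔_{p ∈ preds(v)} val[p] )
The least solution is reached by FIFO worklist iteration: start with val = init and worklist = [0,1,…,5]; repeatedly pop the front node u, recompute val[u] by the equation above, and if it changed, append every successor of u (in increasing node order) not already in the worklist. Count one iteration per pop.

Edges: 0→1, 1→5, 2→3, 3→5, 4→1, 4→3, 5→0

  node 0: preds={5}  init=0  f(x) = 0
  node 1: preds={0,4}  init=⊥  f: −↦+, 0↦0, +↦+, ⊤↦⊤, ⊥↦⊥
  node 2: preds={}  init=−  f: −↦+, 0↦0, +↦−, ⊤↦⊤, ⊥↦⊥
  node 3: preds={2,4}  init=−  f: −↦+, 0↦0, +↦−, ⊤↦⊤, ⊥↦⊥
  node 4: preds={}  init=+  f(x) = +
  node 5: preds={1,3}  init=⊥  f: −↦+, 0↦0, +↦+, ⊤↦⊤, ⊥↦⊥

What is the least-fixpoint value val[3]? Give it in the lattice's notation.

Iteration log — 7 steps:
  step 1. node 0  ⊔preds=⊥  new=0  stable
  step 2. node 1  ⊔preds=⊤  new=⊤  old=⊥  +wl: 
  step 3. node 2  ⊔preds=⊥  new=−  stable
  step 4. node 3  ⊔preds=⊤  new=⊤  old=−  +wl: 
  step 5. node 4  ⊔preds=⊥  new=+  stable
  step 6. node 5  ⊔preds=⊤  new=⊤  old=⊥  +wl: 0
  step 7. node 0  ⊔preds=⊤  new=0  stable

Least fixpoint reached:
  node 0: 0
  node 1: ⊤
  node 2: −
  node 3: ⊤
  node 4: +
  node 5: ⊤

⊤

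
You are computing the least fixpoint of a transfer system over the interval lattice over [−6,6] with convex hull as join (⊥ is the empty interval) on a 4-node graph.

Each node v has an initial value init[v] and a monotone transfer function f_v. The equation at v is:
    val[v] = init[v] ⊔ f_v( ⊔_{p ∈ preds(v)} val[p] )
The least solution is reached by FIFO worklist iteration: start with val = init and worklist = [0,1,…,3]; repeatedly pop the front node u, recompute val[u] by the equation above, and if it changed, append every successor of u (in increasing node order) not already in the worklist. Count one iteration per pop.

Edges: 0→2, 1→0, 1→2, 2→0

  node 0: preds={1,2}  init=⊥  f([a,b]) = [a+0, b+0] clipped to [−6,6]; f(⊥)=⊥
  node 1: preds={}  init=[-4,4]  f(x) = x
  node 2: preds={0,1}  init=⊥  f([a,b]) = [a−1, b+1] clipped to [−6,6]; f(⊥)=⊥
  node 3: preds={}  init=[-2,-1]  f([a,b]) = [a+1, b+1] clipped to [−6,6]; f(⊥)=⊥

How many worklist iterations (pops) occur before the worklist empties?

8

Iteration log — 8 steps:
  step 1. node 0  ⊔preds=[-4,4]  new=[-4,4]  old=⊥  +wl: 
  step 2. node 1  ⊔preds=⊥  new=[-4,4]  stable
  step 3. node 2  ⊔preds=[-4,4]  new=[-5,5]  old=⊥  +wl: 0
  step 4. node 3  ⊔preds=⊥  new=[-2,-1]  stable
  step 5. node 0  ⊔preds=[-5,5]  new=[-5,5]  old=[-4,4]  +wl: 2
  step 6. node 2  ⊔preds=[-5,5]  new=[-6,6]  old=[-5,5]  +wl: 0
  step 7. node 0  ⊔preds=[-6,6]  new=[-6,6]  old=[-5,5]  +wl: 2
  step 8. node 2  ⊔preds=[-6,6]  new=[-6,6]  stable

Least fixpoint reached:
  node 0: [-6,6]
  node 1: [-4,4]
  node 2: [-6,6]
  node 3: [-2,-1]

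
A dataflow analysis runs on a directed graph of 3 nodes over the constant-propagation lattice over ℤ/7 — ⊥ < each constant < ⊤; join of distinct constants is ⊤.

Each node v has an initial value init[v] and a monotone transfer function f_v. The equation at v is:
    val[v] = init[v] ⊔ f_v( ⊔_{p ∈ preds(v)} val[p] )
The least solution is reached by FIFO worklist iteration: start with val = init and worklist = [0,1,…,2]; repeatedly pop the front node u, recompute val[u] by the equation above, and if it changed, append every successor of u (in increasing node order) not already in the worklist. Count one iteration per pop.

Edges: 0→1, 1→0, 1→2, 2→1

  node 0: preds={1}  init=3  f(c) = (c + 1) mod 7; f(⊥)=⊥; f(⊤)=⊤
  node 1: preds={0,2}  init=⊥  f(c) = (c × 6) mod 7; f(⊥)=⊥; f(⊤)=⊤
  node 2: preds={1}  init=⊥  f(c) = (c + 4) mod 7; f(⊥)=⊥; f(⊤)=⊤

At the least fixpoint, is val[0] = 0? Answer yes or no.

Worklist (8 pops):
  #1 pop 0: in=⊥ → 3 (no change)
  #2 pop 1: in=3 → 4 (was ⊥); enqueue [0]
  #3 pop 2: in=4 → 1 (was ⊥); enqueue [1]
  #4 pop 0: in=4 → ⊤ (was 3); enqueue []
  #5 pop 1: in=⊤ → ⊤ (was 4); enqueue [0,2]
  #6 pop 0: in=⊤ → ⊤ (no change)
  #7 pop 2: in=⊤ → ⊤ (was 1); enqueue [1]
  #8 pop 1: in=⊤ → ⊤ (no change)

Fixpoint:
  val[0] = ⊤
  val[1] = ⊤
  val[2] = ⊤

no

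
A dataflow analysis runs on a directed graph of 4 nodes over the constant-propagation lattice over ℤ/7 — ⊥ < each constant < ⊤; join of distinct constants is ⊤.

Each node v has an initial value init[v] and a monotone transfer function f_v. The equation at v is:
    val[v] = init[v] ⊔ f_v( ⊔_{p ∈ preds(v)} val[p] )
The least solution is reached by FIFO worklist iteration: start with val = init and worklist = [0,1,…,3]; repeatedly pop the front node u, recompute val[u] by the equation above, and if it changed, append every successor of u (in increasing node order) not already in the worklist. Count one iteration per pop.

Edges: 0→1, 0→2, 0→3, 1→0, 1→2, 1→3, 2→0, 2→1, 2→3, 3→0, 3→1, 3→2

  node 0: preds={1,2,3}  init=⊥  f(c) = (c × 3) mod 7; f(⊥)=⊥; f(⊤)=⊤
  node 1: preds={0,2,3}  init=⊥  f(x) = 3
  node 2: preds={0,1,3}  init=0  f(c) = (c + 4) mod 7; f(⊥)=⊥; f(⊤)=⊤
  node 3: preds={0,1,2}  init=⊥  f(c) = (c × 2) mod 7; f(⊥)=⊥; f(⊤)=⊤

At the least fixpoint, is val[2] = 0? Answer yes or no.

no

Trace (8 dequeues):
  [1] u=0 | in 0 | out 0 | prev ⊥ | push {}
  [2] u=1 | in 0 | out 3 | prev ⊥ | push {0}
  [3] u=2 | in ⊤ | out ⊤ | prev 0 | push {1}
  [4] u=3 | in ⊤ | out ⊤ | prev ⊥ | push {2}
  [5] u=0 | in ⊤ | out ⊤ | prev 0 | push {3}
  [6] u=1 | in ⊤ | out 3 | ==
  [7] u=2 | in ⊤ | out ⊤ | ==
  [8] u=3 | in ⊤ | out ⊤ | ==

Converged values:
  [0] ⊤
  [1] 3
  [2] ⊤
  [3] ⊤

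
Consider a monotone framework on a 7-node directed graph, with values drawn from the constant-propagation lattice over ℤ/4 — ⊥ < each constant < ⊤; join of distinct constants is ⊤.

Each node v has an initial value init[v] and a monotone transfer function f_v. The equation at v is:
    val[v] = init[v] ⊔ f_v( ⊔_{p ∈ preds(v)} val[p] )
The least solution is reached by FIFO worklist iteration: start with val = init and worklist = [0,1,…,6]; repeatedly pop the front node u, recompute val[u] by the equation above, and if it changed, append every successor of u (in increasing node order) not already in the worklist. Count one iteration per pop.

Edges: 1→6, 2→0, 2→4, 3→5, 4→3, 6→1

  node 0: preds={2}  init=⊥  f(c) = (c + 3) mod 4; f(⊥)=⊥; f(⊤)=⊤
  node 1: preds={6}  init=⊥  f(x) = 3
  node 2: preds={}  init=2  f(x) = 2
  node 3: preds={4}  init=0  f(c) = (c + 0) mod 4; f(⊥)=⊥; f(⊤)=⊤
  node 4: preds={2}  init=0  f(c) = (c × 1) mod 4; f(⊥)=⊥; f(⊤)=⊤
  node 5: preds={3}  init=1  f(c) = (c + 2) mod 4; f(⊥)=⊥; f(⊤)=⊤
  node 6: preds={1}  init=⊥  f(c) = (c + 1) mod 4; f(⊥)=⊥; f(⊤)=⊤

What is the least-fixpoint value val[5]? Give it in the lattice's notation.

⊤

Worklist (10 pops):
  #1 pop 0: in=2 → 1 (was ⊥); enqueue []
  #2 pop 1: in=⊥ → 3 (was ⊥); enqueue []
  #3 pop 2: in=⊥ → 2 (no change)
  #4 pop 3: in=0 → 0 (no change)
  #5 pop 4: in=2 → ⊤ (was 0); enqueue [3]
  #6 pop 5: in=0 → ⊤ (was 1); enqueue []
  #7 pop 6: in=3 → 0 (was ⊥); enqueue [1]
  #8 pop 3: in=⊤ → ⊤ (was 0); enqueue [5]
  #9 pop 1: in=0 → 3 (no change)
  #10 pop 5: in=⊤ → ⊤ (no change)

Fixpoint:
  val[0] = 1
  val[1] = 3
  val[2] = 2
  val[3] = ⊤
  val[4] = ⊤
  val[5] = ⊤
  val[6] = 0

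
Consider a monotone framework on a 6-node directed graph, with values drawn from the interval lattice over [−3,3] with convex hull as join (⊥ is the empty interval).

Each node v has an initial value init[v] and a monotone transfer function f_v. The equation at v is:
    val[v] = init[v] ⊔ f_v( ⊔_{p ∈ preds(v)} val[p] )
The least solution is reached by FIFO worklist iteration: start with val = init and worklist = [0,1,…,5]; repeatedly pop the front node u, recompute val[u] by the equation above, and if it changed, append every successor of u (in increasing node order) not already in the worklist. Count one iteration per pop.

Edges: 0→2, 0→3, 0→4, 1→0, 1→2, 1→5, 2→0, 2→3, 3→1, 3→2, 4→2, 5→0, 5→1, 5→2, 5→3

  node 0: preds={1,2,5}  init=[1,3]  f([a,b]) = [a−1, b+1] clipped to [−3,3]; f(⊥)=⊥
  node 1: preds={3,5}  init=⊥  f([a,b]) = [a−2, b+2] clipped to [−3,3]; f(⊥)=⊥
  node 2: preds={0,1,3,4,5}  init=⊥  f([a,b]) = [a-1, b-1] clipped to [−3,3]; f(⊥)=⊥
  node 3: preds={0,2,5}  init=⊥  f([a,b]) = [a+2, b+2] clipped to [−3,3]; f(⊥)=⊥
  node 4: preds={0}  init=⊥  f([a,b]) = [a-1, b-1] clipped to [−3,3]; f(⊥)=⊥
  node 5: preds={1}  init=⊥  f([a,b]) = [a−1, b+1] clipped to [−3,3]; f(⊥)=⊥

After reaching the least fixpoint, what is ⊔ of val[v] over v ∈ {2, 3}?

Trace (23 dequeues):
  [1] u=0 | in ⊥ | out [1,3] | ==
  [2] u=1 | in ⊥ | out ⊥ | ==
  [3] u=2 | in [1,3] | out [0,2] | prev ⊥ | push {0}
  [4] u=3 | in [0,3] | out [2,3] | prev ⊥ | push {1,2}
  [5] u=4 | in [1,3] | out [0,2] | prev ⊥ | push {}
  [6] u=5 | in ⊥ | out ⊥ | ==
  [7] u=0 | in [0,2] | out [-1,3] | prev [1,3] | push {3,4}
  [8] u=1 | in [2,3] | out [0,3] | prev ⊥ | push {0,5}
  [9] u=2 | in [-1,3] | out [-2,2] | prev [0,2] | push {}
  [10] u=3 | in [-2,3] | out [0,3] | prev [2,3] | push {1,2}
  [11] u=4 | in [-1,3] | out [-2,2] | prev [0,2] | push {}
  [12] u=0 | in [-2,3] | out [-3,3] | prev [-1,3] | push {3,4}
  [13] u=5 | in [0,3] | out [-1,3] | prev ⊥ | push {0}
  [14] u=1 | in [-1,3] | out [-3,3] | prev [0,3] | push {5}
  [15] u=2 | in [-3,3] | out [-3,2] | prev [-2,2] | push {}
  [16] u=3 | in [-3,3] | out [-1,3] | prev [0,3] | push {1,2}
  [17] u=4 | in [-3,3] | out [-3,2] | prev [-2,2] | push {}
  [18] u=0 | in [-3,3] | out [-3,3] | ==
  [19] u=5 | in [-3,3] | out [-3,3] | prev [-1,3] | push {0,3}
  [20] u=1 | in [-3,3] | out [-3,3] | ==
  [21] u=2 | in [-3,3] | out [-3,2] | ==
  [22] u=0 | in [-3,3] | out [-3,3] | ==
  [23] u=3 | in [-3,3] | out [-1,3] | ==

Converged values:
  [0] [-3,3]
  [1] [-3,3]
  [2] [-3,2]
  [3] [-1,3]
  [4] [-3,2]
  [5] [-3,3]

[-3,3]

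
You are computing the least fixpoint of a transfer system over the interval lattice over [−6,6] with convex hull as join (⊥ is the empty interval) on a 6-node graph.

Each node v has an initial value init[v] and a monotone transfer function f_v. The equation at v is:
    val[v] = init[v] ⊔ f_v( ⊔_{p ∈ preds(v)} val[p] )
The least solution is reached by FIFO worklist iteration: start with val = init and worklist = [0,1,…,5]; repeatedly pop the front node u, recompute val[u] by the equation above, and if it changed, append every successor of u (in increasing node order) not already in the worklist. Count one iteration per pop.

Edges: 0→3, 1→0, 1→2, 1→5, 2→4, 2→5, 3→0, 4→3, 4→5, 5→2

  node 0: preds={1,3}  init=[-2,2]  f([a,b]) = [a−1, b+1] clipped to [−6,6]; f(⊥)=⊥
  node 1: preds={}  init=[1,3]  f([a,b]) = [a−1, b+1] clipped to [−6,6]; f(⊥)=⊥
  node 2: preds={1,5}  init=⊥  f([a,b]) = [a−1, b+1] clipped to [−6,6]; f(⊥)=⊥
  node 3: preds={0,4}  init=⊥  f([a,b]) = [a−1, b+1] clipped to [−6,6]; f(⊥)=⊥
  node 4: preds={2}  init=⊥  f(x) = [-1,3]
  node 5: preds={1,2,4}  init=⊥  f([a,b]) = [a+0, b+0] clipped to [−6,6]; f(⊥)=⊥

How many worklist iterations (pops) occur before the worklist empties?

27

Worklist (27 pops):
  #1 pop 0: in=[1,3] → [-2,4] (was [-2,2]); enqueue []
  #2 pop 1: in=⊥ → [1,3] (no change)
  #3 pop 2: in=[1,3] → [0,4] (was ⊥); enqueue []
  #4 pop 3: in=[-2,4] → [-3,5] (was ⊥); enqueue [0]
  #5 pop 4: in=[0,4] → [-1,3] (was ⊥); enqueue [3]
  #6 pop 5: in=[-1,4] → [-1,4] (was ⊥); enqueue [2]
  #7 pop 0: in=[-3,5] → [-4,6] (was [-2,4]); enqueue []
  #8 pop 3: in=[-4,6] → [-5,6] (was [-3,5]); enqueue [0]
  #9 pop 2: in=[-1,4] → [-2,5] (was [0,4]); enqueue [4,5]
  #10 pop 0: in=[-5,6] → [-6,6] (was [-4,6]); enqueue [3]
  #11 pop 4: in=[-2,5] → [-1,3] (no change)
  #12 pop 5: in=[-2,5] → [-2,5] (was [-1,4]); enqueue [2]
  #13 pop 3: in=[-6,6] → [-6,6] (was [-5,6]); enqueue [0]
  #14 pop 2: in=[-2,5] → [-3,6] (was [-2,5]); enqueue [4,5]
  #15 pop 0: in=[-6,6] → [-6,6] (no change)
  #16 pop 4: in=[-3,6] → [-1,3] (no change)
  #17 pop 5: in=[-3,6] → [-3,6] (was [-2,5]); enqueue [2]
  #18 pop 2: in=[-3,6] → [-4,6] (was [-3,6]); enqueue [4,5]
  #19 pop 4: in=[-4,6] → [-1,3] (no change)
  #20 pop 5: in=[-4,6] → [-4,6] (was [-3,6]); enqueue [2]
  #21 pop 2: in=[-4,6] → [-5,6] (was [-4,6]); enqueue [4,5]
  #22 pop 4: in=[-5,6] → [-1,3] (no change)
  #23 pop 5: in=[-5,6] → [-5,6] (was [-4,6]); enqueue [2]
  #24 pop 2: in=[-5,6] → [-6,6] (was [-5,6]); enqueue [4,5]
  #25 pop 4: in=[-6,6] → [-1,3] (no change)
  #26 pop 5: in=[-6,6] → [-6,6] (was [-5,6]); enqueue [2]
  #27 pop 2: in=[-6,6] → [-6,6] (no change)

Fixpoint:
  val[0] = [-6,6]
  val[1] = [1,3]
  val[2] = [-6,6]
  val[3] = [-6,6]
  val[4] = [-1,3]
  val[5] = [-6,6]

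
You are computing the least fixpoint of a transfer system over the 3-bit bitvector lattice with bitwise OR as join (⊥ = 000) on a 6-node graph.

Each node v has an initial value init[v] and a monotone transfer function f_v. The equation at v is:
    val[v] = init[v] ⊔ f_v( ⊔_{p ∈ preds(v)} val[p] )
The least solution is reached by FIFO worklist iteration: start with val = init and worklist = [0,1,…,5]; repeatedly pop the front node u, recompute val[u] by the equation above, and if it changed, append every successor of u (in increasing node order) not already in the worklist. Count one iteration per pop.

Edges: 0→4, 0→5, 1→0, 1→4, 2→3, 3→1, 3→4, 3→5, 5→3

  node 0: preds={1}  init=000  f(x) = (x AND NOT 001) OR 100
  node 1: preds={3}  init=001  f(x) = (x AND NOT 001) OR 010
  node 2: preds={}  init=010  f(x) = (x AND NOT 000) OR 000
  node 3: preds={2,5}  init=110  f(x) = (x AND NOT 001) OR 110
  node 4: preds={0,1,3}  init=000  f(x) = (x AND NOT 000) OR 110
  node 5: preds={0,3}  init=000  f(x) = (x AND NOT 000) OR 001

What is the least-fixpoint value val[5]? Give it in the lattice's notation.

Worklist (10 pops):
  #1 pop 0: in=001 → 100 (was 000); enqueue []
  #2 pop 1: in=110 → 111 (was 001); enqueue [0]
  #3 pop 2: in=000 → 010 (no change)
  #4 pop 3: in=010 → 110 (no change)
  #5 pop 4: in=111 → 111 (was 000); enqueue []
  #6 pop 5: in=110 → 111 (was 000); enqueue [3]
  #7 pop 0: in=111 → 110 (was 100); enqueue [4,5]
  #8 pop 3: in=111 → 110 (no change)
  #9 pop 4: in=111 → 111 (no change)
  #10 pop 5: in=110 → 111 (no change)

Fixpoint:
  val[0] = 110
  val[1] = 111
  val[2] = 010
  val[3] = 110
  val[4] = 111
  val[5] = 111

111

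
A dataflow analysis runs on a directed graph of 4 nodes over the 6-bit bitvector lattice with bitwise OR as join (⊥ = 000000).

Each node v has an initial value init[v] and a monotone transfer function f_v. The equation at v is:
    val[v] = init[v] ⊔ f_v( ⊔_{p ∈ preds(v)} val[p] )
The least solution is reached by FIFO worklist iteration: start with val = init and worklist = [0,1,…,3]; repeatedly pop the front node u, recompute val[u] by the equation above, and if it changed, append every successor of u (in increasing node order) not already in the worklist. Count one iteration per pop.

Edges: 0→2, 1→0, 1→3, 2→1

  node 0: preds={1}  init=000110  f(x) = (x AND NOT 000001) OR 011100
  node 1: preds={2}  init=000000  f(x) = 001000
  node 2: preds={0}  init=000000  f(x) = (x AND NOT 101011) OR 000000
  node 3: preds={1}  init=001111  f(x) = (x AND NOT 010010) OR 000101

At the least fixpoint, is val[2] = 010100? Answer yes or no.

Iteration log — 6 steps:
  step 1. node 0  ⊔preds=000000  new=011110  old=000110  +wl: 
  step 2. node 1  ⊔preds=000000  new=001000  old=000000  +wl: 0
  step 3. node 2  ⊔preds=011110  new=010100  old=000000  +wl: 1
  step 4. node 3  ⊔preds=001000  new=001111  stable
  step 5. node 0  ⊔preds=001000  new=011110  stable
  step 6. node 1  ⊔preds=010100  new=001000  stable

Least fixpoint reached:
  node 0: 011110
  node 1: 001000
  node 2: 010100
  node 3: 001111

yes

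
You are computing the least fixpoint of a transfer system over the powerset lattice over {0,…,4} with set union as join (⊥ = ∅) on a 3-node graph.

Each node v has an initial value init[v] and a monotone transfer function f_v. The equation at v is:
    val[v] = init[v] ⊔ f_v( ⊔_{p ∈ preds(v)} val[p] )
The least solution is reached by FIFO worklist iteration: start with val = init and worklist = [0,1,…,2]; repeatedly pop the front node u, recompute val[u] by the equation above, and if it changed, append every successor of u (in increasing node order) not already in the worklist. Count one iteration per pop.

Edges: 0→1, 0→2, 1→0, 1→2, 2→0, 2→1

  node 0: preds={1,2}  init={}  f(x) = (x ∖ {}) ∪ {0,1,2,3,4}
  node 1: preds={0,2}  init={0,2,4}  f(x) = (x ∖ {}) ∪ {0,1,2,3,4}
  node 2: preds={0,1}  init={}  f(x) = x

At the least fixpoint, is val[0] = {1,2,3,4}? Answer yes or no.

no

Trace (5 dequeues):
  [1] u=0 | in {0,2,4} | out {0,1,2,3,4} | prev {} | push {}
  [2] u=1 | in {0,1,2,3,4} | out {0,1,2,3,4} | prev {0,2,4} | push {0}
  [3] u=2 | in {0,1,2,3,4} | out {0,1,2,3,4} | prev {} | push {1}
  [4] u=0 | in {0,1,2,3,4} | out {0,1,2,3,4} | ==
  [5] u=1 | in {0,1,2,3,4} | out {0,1,2,3,4} | ==

Converged values:
  [0] {0,1,2,3,4}
  [1] {0,1,2,3,4}
  [2] {0,1,2,3,4}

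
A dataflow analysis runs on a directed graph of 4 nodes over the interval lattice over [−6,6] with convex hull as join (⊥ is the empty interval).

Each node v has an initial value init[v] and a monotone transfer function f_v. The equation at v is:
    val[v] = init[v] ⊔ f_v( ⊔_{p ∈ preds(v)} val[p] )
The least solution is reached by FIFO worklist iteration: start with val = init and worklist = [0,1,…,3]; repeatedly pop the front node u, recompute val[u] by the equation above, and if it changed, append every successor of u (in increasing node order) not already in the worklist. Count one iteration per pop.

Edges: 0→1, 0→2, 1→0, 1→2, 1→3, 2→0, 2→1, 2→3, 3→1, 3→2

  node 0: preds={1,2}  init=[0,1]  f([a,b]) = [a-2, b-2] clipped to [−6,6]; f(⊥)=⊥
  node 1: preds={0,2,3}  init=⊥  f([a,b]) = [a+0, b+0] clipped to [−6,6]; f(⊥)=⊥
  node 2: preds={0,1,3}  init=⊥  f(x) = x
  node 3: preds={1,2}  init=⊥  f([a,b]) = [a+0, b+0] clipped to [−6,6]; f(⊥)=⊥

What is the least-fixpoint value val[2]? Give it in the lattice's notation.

Worklist (19 pops):
  #1 pop 0: in=⊥ → [0,1] (no change)
  #2 pop 1: in=[0,1] → [0,1] (was ⊥); enqueue [0]
  #3 pop 2: in=[0,1] → [0,1] (was ⊥); enqueue [1]
  #4 pop 3: in=[0,1] → [0,1] (was ⊥); enqueue [2]
  #5 pop 0: in=[0,1] → [-2,1] (was [0,1]); enqueue []
  #6 pop 1: in=[-2,1] → [-2,1] (was [0,1]); enqueue [0,3]
  #7 pop 2: in=[-2,1] → [-2,1] (was [0,1]); enqueue [1]
  #8 pop 0: in=[-2,1] → [-4,1] (was [-2,1]); enqueue [2]
  #9 pop 3: in=[-2,1] → [-2,1] (was [0,1]); enqueue []
  #10 pop 1: in=[-4,1] → [-4,1] (was [-2,1]); enqueue [0,3]
  #11 pop 2: in=[-4,1] → [-4,1] (was [-2,1]); enqueue [1]
  #12 pop 0: in=[-4,1] → [-6,1] (was [-4,1]); enqueue [2]
  #13 pop 3: in=[-4,1] → [-4,1] (was [-2,1]); enqueue []
  #14 pop 1: in=[-6,1] → [-6,1] (was [-4,1]); enqueue [0,3]
  #15 pop 2: in=[-6,1] → [-6,1] (was [-4,1]); enqueue [1]
  #16 pop 0: in=[-6,1] → [-6,1] (no change)
  #17 pop 3: in=[-6,1] → [-6,1] (was [-4,1]); enqueue [2]
  #18 pop 1: in=[-6,1] → [-6,1] (no change)
  #19 pop 2: in=[-6,1] → [-6,1] (no change)

Fixpoint:
  val[0] = [-6,1]
  val[1] = [-6,1]
  val[2] = [-6,1]
  val[3] = [-6,1]

[-6,1]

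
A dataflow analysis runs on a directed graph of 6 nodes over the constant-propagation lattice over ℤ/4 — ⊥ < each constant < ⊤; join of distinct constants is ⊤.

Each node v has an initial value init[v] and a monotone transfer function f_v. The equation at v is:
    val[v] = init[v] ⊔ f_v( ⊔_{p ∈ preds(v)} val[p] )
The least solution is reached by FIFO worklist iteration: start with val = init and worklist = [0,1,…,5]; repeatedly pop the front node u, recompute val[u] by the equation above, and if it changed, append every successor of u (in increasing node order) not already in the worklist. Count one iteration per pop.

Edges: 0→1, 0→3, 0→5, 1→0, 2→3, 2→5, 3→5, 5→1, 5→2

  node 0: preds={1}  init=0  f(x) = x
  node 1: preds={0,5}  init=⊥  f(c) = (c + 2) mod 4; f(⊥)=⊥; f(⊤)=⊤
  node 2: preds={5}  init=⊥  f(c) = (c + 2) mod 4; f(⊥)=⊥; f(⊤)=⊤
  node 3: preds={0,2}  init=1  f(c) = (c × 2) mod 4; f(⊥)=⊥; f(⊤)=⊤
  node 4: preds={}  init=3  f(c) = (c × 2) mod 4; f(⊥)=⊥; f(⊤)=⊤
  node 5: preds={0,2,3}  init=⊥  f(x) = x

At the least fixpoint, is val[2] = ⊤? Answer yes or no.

Worklist (12 pops):
  #1 pop 0: in=⊥ → 0 (no change)
  #2 pop 1: in=0 → 2 (was ⊥); enqueue [0]
  #3 pop 2: in=⊥ → ⊥ (no change)
  #4 pop 3: in=0 → ⊤ (was 1); enqueue []
  #5 pop 4: in=⊥ → 3 (no change)
  #6 pop 5: in=⊤ → ⊤ (was ⊥); enqueue [1,2]
  #7 pop 0: in=2 → ⊤ (was 0); enqueue [3,5]
  #8 pop 1: in=⊤ → ⊤ (was 2); enqueue [0]
  #9 pop 2: in=⊤ → ⊤ (was ⊥); enqueue []
  #10 pop 3: in=⊤ → ⊤ (no change)
  #11 pop 5: in=⊤ → ⊤ (no change)
  #12 pop 0: in=⊤ → ⊤ (no change)

Fixpoint:
  val[0] = ⊤
  val[1] = ⊤
  val[2] = ⊤
  val[3] = ⊤
  val[4] = 3
  val[5] = ⊤

yes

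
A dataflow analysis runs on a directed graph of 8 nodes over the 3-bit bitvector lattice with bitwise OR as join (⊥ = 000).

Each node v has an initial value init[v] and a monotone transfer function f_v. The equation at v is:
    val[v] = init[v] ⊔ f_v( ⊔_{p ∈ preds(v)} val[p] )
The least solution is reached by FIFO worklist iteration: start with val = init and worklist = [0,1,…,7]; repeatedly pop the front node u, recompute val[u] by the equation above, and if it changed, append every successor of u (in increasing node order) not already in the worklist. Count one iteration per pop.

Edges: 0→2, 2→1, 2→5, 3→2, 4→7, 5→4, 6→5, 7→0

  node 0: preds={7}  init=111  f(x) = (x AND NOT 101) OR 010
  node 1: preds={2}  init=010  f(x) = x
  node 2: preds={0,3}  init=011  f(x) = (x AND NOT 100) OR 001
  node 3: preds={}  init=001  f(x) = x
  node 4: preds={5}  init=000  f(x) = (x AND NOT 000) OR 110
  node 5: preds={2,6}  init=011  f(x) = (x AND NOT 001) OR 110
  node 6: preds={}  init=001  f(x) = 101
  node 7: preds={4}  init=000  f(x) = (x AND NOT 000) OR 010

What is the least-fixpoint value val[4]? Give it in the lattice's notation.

111

Worklist (11 pops):
  #1 pop 0: in=000 → 111 (no change)
  #2 pop 1: in=011 → 011 (was 010); enqueue []
  #3 pop 2: in=111 → 011 (no change)
  #4 pop 3: in=000 → 001 (no change)
  #5 pop 4: in=011 → 111 (was 000); enqueue []
  #6 pop 5: in=011 → 111 (was 011); enqueue [4]
  #7 pop 6: in=000 → 101 (was 001); enqueue [5]
  #8 pop 7: in=111 → 111 (was 000); enqueue [0]
  #9 pop 4: in=111 → 111 (no change)
  #10 pop 5: in=111 → 111 (no change)
  #11 pop 0: in=111 → 111 (no change)

Fixpoint:
  val[0] = 111
  val[1] = 011
  val[2] = 011
  val[3] = 001
  val[4] = 111
  val[5] = 111
  val[6] = 101
  val[7] = 111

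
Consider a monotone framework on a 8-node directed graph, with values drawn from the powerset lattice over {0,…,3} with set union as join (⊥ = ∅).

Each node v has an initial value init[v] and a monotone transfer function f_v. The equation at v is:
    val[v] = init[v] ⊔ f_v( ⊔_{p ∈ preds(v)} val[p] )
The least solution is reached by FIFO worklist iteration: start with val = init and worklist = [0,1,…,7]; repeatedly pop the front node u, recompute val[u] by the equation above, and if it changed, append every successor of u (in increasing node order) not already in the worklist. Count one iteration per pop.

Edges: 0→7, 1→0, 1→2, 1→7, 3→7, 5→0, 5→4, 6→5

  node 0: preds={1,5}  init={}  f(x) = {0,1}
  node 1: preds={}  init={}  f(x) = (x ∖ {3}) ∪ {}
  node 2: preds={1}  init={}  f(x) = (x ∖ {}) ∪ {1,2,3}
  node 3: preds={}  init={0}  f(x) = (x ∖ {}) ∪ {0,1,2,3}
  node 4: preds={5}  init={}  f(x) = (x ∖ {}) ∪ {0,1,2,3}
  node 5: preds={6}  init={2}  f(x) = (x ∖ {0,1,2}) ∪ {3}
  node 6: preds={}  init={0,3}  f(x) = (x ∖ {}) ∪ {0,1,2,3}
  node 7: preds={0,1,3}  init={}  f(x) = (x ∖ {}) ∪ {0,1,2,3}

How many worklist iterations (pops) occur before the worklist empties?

11

Trace (11 dequeues):
  [1] u=0 | in {2} | out {0,1} | prev {} | push {}
  [2] u=1 | in {} | out {} | ==
  [3] u=2 | in {} | out {1,2,3} | prev {} | push {}
  [4] u=3 | in {} | out {0,1,2,3} | prev {0} | push {}
  [5] u=4 | in {2} | out {0,1,2,3} | prev {} | push {}
  [6] u=5 | in {0,3} | out {2,3} | prev {2} | push {0,4}
  [7] u=6 | in {} | out {0,1,2,3} | prev {0,3} | push {5}
  [8] u=7 | in {0,1,2,3} | out {0,1,2,3} | prev {} | push {}
  [9] u=0 | in {2,3} | out {0,1} | ==
  [10] u=4 | in {2,3} | out {0,1,2,3} | ==
  [11] u=5 | in {0,1,2,3} | out {2,3} | ==

Converged values:
  [0] {0,1}
  [1] {}
  [2] {1,2,3}
  [3] {0,1,2,3}
  [4] {0,1,2,3}
  [5] {2,3}
  [6] {0,1,2,3}
  [7] {0,1,2,3}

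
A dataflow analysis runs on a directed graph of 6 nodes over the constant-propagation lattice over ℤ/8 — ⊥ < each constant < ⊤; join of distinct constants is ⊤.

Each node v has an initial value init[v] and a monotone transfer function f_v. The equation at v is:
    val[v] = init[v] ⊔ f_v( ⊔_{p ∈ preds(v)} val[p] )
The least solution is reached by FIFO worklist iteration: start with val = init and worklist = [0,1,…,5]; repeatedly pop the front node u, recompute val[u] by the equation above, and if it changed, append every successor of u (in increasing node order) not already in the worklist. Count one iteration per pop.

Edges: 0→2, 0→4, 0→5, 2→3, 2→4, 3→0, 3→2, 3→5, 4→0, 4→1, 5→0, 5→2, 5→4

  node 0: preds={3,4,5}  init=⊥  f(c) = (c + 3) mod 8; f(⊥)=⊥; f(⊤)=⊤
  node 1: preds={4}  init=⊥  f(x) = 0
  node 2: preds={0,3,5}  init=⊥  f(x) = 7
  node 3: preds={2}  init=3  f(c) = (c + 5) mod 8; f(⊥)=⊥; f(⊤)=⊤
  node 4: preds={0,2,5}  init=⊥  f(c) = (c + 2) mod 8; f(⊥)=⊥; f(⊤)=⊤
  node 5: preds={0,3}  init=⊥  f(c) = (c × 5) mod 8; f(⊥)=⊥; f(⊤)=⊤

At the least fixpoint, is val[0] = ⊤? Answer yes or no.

Worklist (11 pops):
  #1 pop 0: in=3 → 6 (was ⊥); enqueue []
  #2 pop 1: in=⊥ → 0 (was ⊥); enqueue []
  #3 pop 2: in=⊤ → 7 (was ⊥); enqueue []
  #4 pop 3: in=7 → ⊤ (was 3); enqueue [0,2]
  #5 pop 4: in=⊤ → ⊤ (was ⊥); enqueue [1]
  #6 pop 5: in=⊤ → ⊤ (was ⊥); enqueue [4]
  #7 pop 0: in=⊤ → ⊤ (was 6); enqueue [5]
  #8 pop 2: in=⊤ → 7 (no change)
  #9 pop 1: in=⊤ → 0 (no change)
  #10 pop 4: in=⊤ → ⊤ (no change)
  #11 pop 5: in=⊤ → ⊤ (no change)

Fixpoint:
  val[0] = ⊤
  val[1] = 0
  val[2] = 7
  val[3] = ⊤
  val[4] = ⊤
  val[5] = ⊤

yes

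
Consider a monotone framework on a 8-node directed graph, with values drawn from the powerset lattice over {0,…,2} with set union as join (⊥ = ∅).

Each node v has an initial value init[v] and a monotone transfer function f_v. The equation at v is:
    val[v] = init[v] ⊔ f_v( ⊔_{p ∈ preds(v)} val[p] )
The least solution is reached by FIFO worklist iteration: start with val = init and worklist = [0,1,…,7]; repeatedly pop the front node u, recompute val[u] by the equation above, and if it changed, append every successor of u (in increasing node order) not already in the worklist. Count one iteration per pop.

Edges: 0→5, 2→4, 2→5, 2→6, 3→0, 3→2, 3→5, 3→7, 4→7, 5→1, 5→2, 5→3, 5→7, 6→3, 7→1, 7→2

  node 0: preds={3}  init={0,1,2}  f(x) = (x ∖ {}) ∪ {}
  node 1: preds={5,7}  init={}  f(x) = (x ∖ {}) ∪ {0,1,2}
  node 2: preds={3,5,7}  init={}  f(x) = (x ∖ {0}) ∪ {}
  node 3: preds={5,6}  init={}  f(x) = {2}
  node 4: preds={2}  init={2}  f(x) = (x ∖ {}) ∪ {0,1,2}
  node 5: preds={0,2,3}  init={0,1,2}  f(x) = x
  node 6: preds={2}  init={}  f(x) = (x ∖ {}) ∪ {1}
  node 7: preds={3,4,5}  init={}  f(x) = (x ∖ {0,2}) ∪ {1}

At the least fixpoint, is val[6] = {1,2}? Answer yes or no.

yes

Worklist (12 pops):
  #1 pop 0: in={} → {0,1,2} (no change)
  #2 pop 1: in={0,1,2} → {0,1,2} (was {}); enqueue []
  #3 pop 2: in={0,1,2} → {1,2} (was {}); enqueue []
  #4 pop 3: in={0,1,2} → {2} (was {}); enqueue [0,2]
  #5 pop 4: in={1,2} → {0,1,2} (was {2}); enqueue []
  #6 pop 5: in={0,1,2} → {0,1,2} (no change)
  #7 pop 6: in={1,2} → {1,2} (was {}); enqueue [3]
  #8 pop 7: in={0,1,2} → {1} (was {}); enqueue [1]
  #9 pop 0: in={2} → {0,1,2} (no change)
  #10 pop 2: in={0,1,2} → {1,2} (no change)
  #11 pop 3: in={0,1,2} → {2} (no change)
  #12 pop 1: in={0,1,2} → {0,1,2} (no change)

Fixpoint:
  val[0] = {0,1,2}
  val[1] = {0,1,2}
  val[2] = {1,2}
  val[3] = {2}
  val[4] = {0,1,2}
  val[5] = {0,1,2}
  val[6] = {1,2}
  val[7] = {1}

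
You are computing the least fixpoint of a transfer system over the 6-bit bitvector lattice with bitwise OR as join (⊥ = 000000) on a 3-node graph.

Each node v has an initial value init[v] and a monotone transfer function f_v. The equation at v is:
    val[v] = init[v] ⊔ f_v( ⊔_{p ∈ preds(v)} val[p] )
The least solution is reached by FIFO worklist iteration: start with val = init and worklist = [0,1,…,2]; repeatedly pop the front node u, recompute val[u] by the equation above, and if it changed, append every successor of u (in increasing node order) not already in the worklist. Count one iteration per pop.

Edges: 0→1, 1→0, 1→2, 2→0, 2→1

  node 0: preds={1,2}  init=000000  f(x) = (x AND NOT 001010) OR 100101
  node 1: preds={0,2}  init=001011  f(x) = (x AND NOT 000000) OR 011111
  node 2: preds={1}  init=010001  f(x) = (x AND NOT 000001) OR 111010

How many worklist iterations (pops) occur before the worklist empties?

Iteration log — 5 steps:
  step 1. node 0  ⊔preds=011011  new=110101  old=000000  +wl: 
  step 2. node 1  ⊔preds=110101  new=111111  old=001011  +wl: 0
  step 3. node 2  ⊔preds=111111  new=111111  old=010001  +wl: 1
  step 4. node 0  ⊔preds=111111  new=110101  stable
  step 5. node 1  ⊔preds=111111  new=111111  stable

Least fixpoint reached:
  node 0: 110101
  node 1: 111111
  node 2: 111111

5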